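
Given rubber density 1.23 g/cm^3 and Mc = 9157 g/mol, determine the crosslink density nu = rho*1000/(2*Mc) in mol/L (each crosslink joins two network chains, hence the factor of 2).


nu = rho * 1000 / (2 * Mc)
nu = 1.23 * 1000 / (2 * 9157)
nu = 1230.0 / 18314
nu = 0.0672 mol/L

0.0672 mol/L


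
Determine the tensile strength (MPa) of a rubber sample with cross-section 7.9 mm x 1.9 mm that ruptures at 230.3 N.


Area = width * thickness = 7.9 * 1.9 = 15.01 mm^2
TS = force / area = 230.3 / 15.01 = 15.34 MPa

15.34 MPa


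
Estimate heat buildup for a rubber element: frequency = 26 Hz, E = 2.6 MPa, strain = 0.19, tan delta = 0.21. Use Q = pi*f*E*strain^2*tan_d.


Q = pi * f * E * strain^2 * tan_d
= pi * 26 * 2.6 * 0.19^2 * 0.21
= pi * 26 * 2.6 * 0.0361 * 0.21
= 1.6100

Q = 1.6100


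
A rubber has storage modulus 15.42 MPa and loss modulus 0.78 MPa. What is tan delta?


tan delta = E'' / E'
= 0.78 / 15.42
= 0.0506

tan delta = 0.0506


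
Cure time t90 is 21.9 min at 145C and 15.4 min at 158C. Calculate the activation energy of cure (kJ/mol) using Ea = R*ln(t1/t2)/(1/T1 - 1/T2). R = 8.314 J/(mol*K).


T1 = 418.15 K, T2 = 431.15 K
1/T1 - 1/T2 = 7.2108e-05
ln(t1/t2) = ln(21.9/15.4) = 0.3521
Ea = 8.314 * 0.3521 / 7.2108e-05 = 40599.1346 J/mol
Ea = 40.6 kJ/mol

40.6 kJ/mol


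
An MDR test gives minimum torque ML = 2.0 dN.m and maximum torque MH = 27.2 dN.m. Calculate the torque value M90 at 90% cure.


M90 = ML + 0.9 * (MH - ML)
M90 = 2.0 + 0.9 * (27.2 - 2.0)
M90 = 2.0 + 0.9 * 25.2
M90 = 24.68 dN.m

24.68 dN.m


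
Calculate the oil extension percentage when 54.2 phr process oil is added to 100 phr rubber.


Oil % = oil / (100 + oil) * 100
= 54.2 / (100 + 54.2) * 100
= 54.2 / 154.2 * 100
= 35.15%

35.15%


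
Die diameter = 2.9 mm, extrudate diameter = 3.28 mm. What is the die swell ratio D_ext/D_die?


Die swell ratio = D_extrudate / D_die
= 3.28 / 2.9
= 1.131

Die swell = 1.131


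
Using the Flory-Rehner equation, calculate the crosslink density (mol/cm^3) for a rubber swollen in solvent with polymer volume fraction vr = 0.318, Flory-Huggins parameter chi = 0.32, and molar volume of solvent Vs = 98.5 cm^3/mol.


ln(1 - vr) = ln(1 - 0.318) = -0.3827
Numerator = -((-0.3827) + 0.318 + 0.32 * 0.318^2) = 0.0324
Denominator = 98.5 * (0.318^(1/3) - 0.318/2) = 51.5709
nu = 0.0324 / 51.5709 = 6.2760e-04 mol/cm^3

6.2760e-04 mol/cm^3


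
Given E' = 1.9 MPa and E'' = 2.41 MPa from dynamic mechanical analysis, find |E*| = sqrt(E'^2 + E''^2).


|E*| = sqrt(E'^2 + E''^2)
= sqrt(1.9^2 + 2.41^2)
= sqrt(3.6100 + 5.8081)
= 3.069 MPa

3.069 MPa


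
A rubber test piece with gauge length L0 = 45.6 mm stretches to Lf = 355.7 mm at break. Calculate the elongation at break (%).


Elongation = (Lf - L0) / L0 * 100
= (355.7 - 45.6) / 45.6 * 100
= 310.1 / 45.6 * 100
= 680.0%

680.0%


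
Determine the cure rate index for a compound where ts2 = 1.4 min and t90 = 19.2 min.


CRI = 100 / (t90 - ts2)
= 100 / (19.2 - 1.4)
= 100 / 17.8
= 5.62 min^-1

5.62 min^-1


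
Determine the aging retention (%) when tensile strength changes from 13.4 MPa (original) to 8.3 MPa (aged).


Retention = aged / original * 100
= 8.3 / 13.4 * 100
= 61.9%

61.9%


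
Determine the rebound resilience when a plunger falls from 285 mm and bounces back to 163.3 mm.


Resilience = h_rebound / h_drop * 100
= 163.3 / 285 * 100
= 57.3%

57.3%


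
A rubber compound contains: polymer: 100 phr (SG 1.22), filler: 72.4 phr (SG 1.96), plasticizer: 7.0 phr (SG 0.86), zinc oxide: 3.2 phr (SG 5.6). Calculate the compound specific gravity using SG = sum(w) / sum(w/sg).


Sum of weights = 182.6
Volume contributions:
  polymer: 100/1.22 = 81.9672
  filler: 72.4/1.96 = 36.9388
  plasticizer: 7.0/0.86 = 8.1395
  zinc oxide: 3.2/5.6 = 0.5714
Sum of volumes = 127.6170
SG = 182.6 / 127.6170 = 1.431

SG = 1.431


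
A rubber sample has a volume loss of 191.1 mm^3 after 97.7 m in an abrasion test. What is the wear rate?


Rate = volume_loss / distance
= 191.1 / 97.7
= 1.956 mm^3/m

1.956 mm^3/m


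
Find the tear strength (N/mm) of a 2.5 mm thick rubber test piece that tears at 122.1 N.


Tear strength = force / thickness
= 122.1 / 2.5
= 48.84 N/mm

48.84 N/mm


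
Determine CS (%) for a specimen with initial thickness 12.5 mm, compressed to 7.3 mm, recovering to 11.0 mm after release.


CS = (t0 - recovered) / (t0 - ts) * 100
= (12.5 - 11.0) / (12.5 - 7.3) * 100
= 1.5 / 5.2 * 100
= 28.8%

28.8%


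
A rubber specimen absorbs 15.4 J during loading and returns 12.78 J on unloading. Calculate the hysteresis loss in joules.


Hysteresis loss = loading - unloading
= 15.4 - 12.78
= 2.62 J

2.62 J


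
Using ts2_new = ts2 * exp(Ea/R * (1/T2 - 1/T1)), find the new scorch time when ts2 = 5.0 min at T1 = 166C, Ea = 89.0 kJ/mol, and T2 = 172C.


Convert temperatures: T1 = 166 + 273.15 = 439.15 K, T2 = 172 + 273.15 = 445.15 K
ts2_new = 5.0 * exp(89000 / 8.314 * (1/445.15 - 1/439.15))
1/T2 - 1/T1 = -3.0692e-05
ts2_new = 3.6 min

3.6 min


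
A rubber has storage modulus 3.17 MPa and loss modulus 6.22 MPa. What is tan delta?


tan delta = E'' / E'
= 6.22 / 3.17
= 1.9621

tan delta = 1.9621


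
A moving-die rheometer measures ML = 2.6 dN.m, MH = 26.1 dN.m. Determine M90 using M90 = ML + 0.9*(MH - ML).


M90 = ML + 0.9 * (MH - ML)
M90 = 2.6 + 0.9 * (26.1 - 2.6)
M90 = 2.6 + 0.9 * 23.5
M90 = 23.75 dN.m

23.75 dN.m


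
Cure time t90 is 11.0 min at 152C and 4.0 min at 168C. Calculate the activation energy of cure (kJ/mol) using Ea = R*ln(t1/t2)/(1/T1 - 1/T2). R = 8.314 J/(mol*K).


T1 = 425.15 K, T2 = 441.15 K
1/T1 - 1/T2 = 8.5308e-05
ln(t1/t2) = ln(11.0/4.0) = 1.0116
Ea = 8.314 * 1.0116 / 8.5308e-05 = 98588.8309 J/mol
Ea = 98.59 kJ/mol

98.59 kJ/mol


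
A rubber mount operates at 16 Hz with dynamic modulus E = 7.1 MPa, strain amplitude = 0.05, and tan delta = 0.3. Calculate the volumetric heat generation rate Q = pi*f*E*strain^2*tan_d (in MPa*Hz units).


Q = pi * f * E * strain^2 * tan_d
= pi * 16 * 7.1 * 0.05^2 * 0.3
= pi * 16 * 7.1 * 0.0025 * 0.3
= 0.2677

Q = 0.2677


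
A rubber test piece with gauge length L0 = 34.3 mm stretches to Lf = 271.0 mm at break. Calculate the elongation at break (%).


Elongation = (Lf - L0) / L0 * 100
= (271.0 - 34.3) / 34.3 * 100
= 236.7 / 34.3 * 100
= 690.1%

690.1%


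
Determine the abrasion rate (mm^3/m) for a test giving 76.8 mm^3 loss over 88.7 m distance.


Rate = volume_loss / distance
= 76.8 / 88.7
= 0.866 mm^3/m

0.866 mm^3/m


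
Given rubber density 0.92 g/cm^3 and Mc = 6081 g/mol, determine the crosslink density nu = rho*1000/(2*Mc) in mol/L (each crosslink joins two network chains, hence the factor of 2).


nu = rho * 1000 / (2 * Mc)
nu = 0.92 * 1000 / (2 * 6081)
nu = 920.0 / 12162
nu = 0.0756 mol/L

0.0756 mol/L


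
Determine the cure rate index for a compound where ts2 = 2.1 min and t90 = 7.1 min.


CRI = 100 / (t90 - ts2)
= 100 / (7.1 - 2.1)
= 100 / 5.0
= 20.0 min^-1

20.0 min^-1


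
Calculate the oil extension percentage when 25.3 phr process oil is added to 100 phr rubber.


Oil % = oil / (100 + oil) * 100
= 25.3 / (100 + 25.3) * 100
= 25.3 / 125.3 * 100
= 20.19%

20.19%


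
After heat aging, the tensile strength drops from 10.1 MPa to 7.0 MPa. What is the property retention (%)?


Retention = aged / original * 100
= 7.0 / 10.1 * 100
= 69.3%

69.3%


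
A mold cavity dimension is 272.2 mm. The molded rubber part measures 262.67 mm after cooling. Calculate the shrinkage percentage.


Shrinkage = (mold - part) / mold * 100
= (272.2 - 262.67) / 272.2 * 100
= 9.53 / 272.2 * 100
= 3.5%

3.5%


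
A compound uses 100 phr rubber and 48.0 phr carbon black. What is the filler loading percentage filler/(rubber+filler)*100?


Filler % = filler / (rubber + filler) * 100
= 48.0 / (100 + 48.0) * 100
= 48.0 / 148.0 * 100
= 32.43%

32.43%


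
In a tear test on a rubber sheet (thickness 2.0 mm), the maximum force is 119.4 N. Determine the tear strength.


Tear strength = force / thickness
= 119.4 / 2.0
= 59.7 N/mm

59.7 N/mm


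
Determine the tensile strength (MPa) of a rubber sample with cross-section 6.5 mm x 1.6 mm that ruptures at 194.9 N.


Area = width * thickness = 6.5 * 1.6 = 10.4 mm^2
TS = force / area = 194.9 / 10.4 = 18.74 MPa

18.74 MPa


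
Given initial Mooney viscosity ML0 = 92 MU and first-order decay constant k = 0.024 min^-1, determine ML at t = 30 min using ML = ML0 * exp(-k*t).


ML = ML0 * exp(-k * t)
ML = 92 * exp(-0.024 * 30)
ML = 92 * 0.4868
ML = 44.78 MU

44.78 MU


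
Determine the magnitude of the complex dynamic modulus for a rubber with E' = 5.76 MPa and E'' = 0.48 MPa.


|E*| = sqrt(E'^2 + E''^2)
= sqrt(5.76^2 + 0.48^2)
= sqrt(33.1776 + 0.2304)
= 5.78 MPa

5.78 MPa


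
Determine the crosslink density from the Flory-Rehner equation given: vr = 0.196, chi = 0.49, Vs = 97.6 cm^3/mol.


ln(1 - vr) = ln(1 - 0.196) = -0.2182
Numerator = -((-0.2182) + 0.196 + 0.49 * 0.196^2) = 0.0033
Denominator = 97.6 * (0.196^(1/3) - 0.196/2) = 47.1289
nu = 0.0033 / 47.1289 = 7.0703e-05 mol/cm^3

7.0703e-05 mol/cm^3


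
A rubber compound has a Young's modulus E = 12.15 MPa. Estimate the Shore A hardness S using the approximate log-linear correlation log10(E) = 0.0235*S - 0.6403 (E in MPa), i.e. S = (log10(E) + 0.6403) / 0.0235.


log10(E) = 0.0235*S - 0.6403  =>  S = (log10(E) + 0.6403) / 0.0235
log10(12.15) = 1.084576
S = (1.084576 + 0.6403) / 0.0235 = 1.724876 / 0.0235
S = 73.4

Shore A = 73.4


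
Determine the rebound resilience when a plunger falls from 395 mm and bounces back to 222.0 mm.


Resilience = h_rebound / h_drop * 100
= 222.0 / 395 * 100
= 56.2%

56.2%


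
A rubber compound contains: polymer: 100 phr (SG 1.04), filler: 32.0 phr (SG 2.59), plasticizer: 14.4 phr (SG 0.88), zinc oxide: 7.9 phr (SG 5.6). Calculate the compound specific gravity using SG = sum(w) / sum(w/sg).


Sum of weights = 154.3
Volume contributions:
  polymer: 100/1.04 = 96.1538
  filler: 32.0/2.59 = 12.3552
  plasticizer: 14.4/0.88 = 16.3636
  zinc oxide: 7.9/5.6 = 1.4107
Sum of volumes = 126.2834
SG = 154.3 / 126.2834 = 1.222

SG = 1.222


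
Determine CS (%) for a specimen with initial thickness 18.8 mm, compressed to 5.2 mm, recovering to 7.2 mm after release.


CS = (t0 - recovered) / (t0 - ts) * 100
= (18.8 - 7.2) / (18.8 - 5.2) * 100
= 11.6 / 13.6 * 100
= 85.3%

85.3%


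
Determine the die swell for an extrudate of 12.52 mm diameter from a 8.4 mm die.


Die swell ratio = D_extrudate / D_die
= 12.52 / 8.4
= 1.49

Die swell = 1.49


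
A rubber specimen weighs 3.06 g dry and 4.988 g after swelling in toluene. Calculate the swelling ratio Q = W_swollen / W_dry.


Q = W_swollen / W_dry
Q = 4.988 / 3.06
Q = 1.63

Q = 1.63


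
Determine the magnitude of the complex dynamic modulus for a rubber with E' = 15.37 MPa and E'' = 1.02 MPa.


|E*| = sqrt(E'^2 + E''^2)
= sqrt(15.37^2 + 1.02^2)
= sqrt(236.2369 + 1.0404)
= 15.404 MPa

15.404 MPa


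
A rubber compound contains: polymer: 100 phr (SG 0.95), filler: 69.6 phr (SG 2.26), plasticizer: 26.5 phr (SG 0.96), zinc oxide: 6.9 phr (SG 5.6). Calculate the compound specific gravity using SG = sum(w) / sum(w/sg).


Sum of weights = 203.0
Volume contributions:
  polymer: 100/0.95 = 105.2632
  filler: 69.6/2.26 = 30.7965
  plasticizer: 26.5/0.96 = 27.6042
  zinc oxide: 6.9/5.6 = 1.2321
Sum of volumes = 164.8959
SG = 203.0 / 164.8959 = 1.231

SG = 1.231


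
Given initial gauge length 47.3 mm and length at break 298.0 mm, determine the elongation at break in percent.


Elongation = (Lf - L0) / L0 * 100
= (298.0 - 47.3) / 47.3 * 100
= 250.7 / 47.3 * 100
= 530.0%

530.0%


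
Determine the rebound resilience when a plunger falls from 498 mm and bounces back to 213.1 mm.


Resilience = h_rebound / h_drop * 100
= 213.1 / 498 * 100
= 42.8%

42.8%


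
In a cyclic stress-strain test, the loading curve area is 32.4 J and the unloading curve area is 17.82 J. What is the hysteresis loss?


Hysteresis loss = loading - unloading
= 32.4 - 17.82
= 14.58 J

14.58 J


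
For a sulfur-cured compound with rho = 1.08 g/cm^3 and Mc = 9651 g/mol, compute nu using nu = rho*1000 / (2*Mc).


nu = rho * 1000 / (2 * Mc)
nu = 1.08 * 1000 / (2 * 9651)
nu = 1080.0 / 19302
nu = 0.0560 mol/L

0.0560 mol/L


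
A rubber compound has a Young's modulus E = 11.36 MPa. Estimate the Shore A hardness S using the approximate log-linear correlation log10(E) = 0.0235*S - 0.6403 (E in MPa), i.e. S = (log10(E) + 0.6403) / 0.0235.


log10(E) = 0.0235*S - 0.6403  =>  S = (log10(E) + 0.6403) / 0.0235
log10(11.36) = 1.055378
S = (1.055378 + 0.6403) / 0.0235 = 1.695678 / 0.0235
S = 72.2

Shore A = 72.2


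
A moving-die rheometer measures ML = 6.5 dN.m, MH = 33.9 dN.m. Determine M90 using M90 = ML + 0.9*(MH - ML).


M90 = ML + 0.9 * (MH - ML)
M90 = 6.5 + 0.9 * (33.9 - 6.5)
M90 = 6.5 + 0.9 * 27.4
M90 = 31.16 dN.m

31.16 dN.m


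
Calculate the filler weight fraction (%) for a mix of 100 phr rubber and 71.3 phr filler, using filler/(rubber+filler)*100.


Filler % = filler / (rubber + filler) * 100
= 71.3 / (100 + 71.3) * 100
= 71.3 / 171.3 * 100
= 41.62%

41.62%


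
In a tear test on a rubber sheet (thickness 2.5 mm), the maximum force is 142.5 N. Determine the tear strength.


Tear strength = force / thickness
= 142.5 / 2.5
= 57.0 N/mm

57.0 N/mm


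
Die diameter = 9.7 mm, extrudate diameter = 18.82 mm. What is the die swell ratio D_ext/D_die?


Die swell ratio = D_extrudate / D_die
= 18.82 / 9.7
= 1.94

Die swell = 1.94


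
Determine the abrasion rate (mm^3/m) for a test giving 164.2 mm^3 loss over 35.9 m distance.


Rate = volume_loss / distance
= 164.2 / 35.9
= 4.574 mm^3/m

4.574 mm^3/m


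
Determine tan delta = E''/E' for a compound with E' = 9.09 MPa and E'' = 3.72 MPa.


tan delta = E'' / E'
= 3.72 / 9.09
= 0.4092

tan delta = 0.4092


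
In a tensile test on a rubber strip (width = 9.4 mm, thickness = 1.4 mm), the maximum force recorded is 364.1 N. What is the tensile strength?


Area = width * thickness = 9.4 * 1.4 = 13.16 mm^2
TS = force / area = 364.1 / 13.16 = 27.67 MPa

27.67 MPa


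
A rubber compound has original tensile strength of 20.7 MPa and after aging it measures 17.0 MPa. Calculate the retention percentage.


Retention = aged / original * 100
= 17.0 / 20.7 * 100
= 82.1%

82.1%


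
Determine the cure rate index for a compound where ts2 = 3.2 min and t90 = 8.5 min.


CRI = 100 / (t90 - ts2)
= 100 / (8.5 - 3.2)
= 100 / 5.3
= 18.87 min^-1

18.87 min^-1


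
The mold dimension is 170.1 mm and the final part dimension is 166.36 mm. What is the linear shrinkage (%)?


Shrinkage = (mold - part) / mold * 100
= (170.1 - 166.36) / 170.1 * 100
= 3.74 / 170.1 * 100
= 2.2%

2.2%


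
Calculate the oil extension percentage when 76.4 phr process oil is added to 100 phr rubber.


Oil % = oil / (100 + oil) * 100
= 76.4 / (100 + 76.4) * 100
= 76.4 / 176.4 * 100
= 43.31%

43.31%


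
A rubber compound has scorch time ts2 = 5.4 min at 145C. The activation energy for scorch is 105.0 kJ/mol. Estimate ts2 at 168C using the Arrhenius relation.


Convert temperatures: T1 = 145 + 273.15 = 418.15 K, T2 = 168 + 273.15 = 441.15 K
ts2_new = 5.4 * exp(105000 / 8.314 * (1/441.15 - 1/418.15))
1/T2 - 1/T1 = -1.2468e-04
ts2_new = 1.12 min

1.12 min


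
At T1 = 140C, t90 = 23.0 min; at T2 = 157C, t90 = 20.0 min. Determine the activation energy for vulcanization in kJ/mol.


T1 = 413.15 K, T2 = 430.15 K
1/T1 - 1/T2 = 9.5658e-05
ln(t1/t2) = ln(23.0/20.0) = 0.1398
Ea = 8.314 * 0.1398 / 9.5658e-05 = 12147.2428 J/mol
Ea = 12.15 kJ/mol

12.15 kJ/mol


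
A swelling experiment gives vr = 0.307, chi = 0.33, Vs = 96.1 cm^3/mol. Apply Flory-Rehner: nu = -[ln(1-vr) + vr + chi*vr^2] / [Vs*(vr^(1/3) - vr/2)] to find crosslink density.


ln(1 - vr) = ln(1 - 0.307) = -0.3667
Numerator = -((-0.3667) + 0.307 + 0.33 * 0.307^2) = 0.0286
Denominator = 96.1 * (0.307^(1/3) - 0.307/2) = 50.0777
nu = 0.0286 / 50.0777 = 5.7157e-04 mol/cm^3

5.7157e-04 mol/cm^3


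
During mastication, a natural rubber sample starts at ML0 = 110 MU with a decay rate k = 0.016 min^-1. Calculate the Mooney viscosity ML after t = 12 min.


ML = ML0 * exp(-k * t)
ML = 110 * exp(-0.016 * 12)
ML = 110 * 0.8253
ML = 90.78 MU

90.78 MU


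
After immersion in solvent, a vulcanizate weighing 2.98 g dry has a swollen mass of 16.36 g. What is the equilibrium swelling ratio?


Q = W_swollen / W_dry
Q = 16.36 / 2.98
Q = 5.49

Q = 5.49


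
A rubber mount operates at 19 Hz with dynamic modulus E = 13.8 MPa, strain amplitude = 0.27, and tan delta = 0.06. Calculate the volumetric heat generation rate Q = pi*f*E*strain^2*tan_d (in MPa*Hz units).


Q = pi * f * E * strain^2 * tan_d
= pi * 19 * 13.8 * 0.27^2 * 0.06
= pi * 19 * 13.8 * 0.0729 * 0.06
= 3.6030

Q = 3.6030


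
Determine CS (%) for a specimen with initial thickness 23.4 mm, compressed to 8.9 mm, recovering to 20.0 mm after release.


CS = (t0 - recovered) / (t0 - ts) * 100
= (23.4 - 20.0) / (23.4 - 8.9) * 100
= 3.4 / 14.5 * 100
= 23.4%

23.4%


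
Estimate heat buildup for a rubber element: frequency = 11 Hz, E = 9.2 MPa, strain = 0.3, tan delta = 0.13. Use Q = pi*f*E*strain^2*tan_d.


Q = pi * f * E * strain^2 * tan_d
= pi * 11 * 9.2 * 0.3^2 * 0.13
= pi * 11 * 9.2 * 0.0900 * 0.13
= 3.7198

Q = 3.7198


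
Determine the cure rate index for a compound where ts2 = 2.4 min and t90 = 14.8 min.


CRI = 100 / (t90 - ts2)
= 100 / (14.8 - 2.4)
= 100 / 12.4
= 8.06 min^-1

8.06 min^-1


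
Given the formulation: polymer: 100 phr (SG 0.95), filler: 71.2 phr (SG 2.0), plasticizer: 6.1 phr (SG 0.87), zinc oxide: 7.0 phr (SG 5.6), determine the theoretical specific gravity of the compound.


Sum of weights = 184.3
Volume contributions:
  polymer: 100/0.95 = 105.2632
  filler: 71.2/2.0 = 35.6000
  plasticizer: 6.1/0.87 = 7.0115
  zinc oxide: 7.0/5.6 = 1.2500
Sum of volumes = 149.1247
SG = 184.3 / 149.1247 = 1.236

SG = 1.236


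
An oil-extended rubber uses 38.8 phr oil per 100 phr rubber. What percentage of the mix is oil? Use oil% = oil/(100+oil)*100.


Oil % = oil / (100 + oil) * 100
= 38.8 / (100 + 38.8) * 100
= 38.8 / 138.8 * 100
= 27.95%

27.95%


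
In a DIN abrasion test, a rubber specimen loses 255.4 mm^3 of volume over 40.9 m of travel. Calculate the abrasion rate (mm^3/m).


Rate = volume_loss / distance
= 255.4 / 40.9
= 6.244 mm^3/m

6.244 mm^3/m


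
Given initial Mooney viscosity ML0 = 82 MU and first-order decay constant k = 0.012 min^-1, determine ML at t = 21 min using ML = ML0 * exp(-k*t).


ML = ML0 * exp(-k * t)
ML = 82 * exp(-0.012 * 21)
ML = 82 * 0.7772
ML = 63.73 MU

63.73 MU


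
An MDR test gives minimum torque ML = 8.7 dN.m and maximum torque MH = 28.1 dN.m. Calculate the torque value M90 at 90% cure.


M90 = ML + 0.9 * (MH - ML)
M90 = 8.7 + 0.9 * (28.1 - 8.7)
M90 = 8.7 + 0.9 * 19.4
M90 = 26.16 dN.m

26.16 dN.m


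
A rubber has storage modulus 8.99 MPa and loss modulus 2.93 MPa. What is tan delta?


tan delta = E'' / E'
= 2.93 / 8.99
= 0.3259

tan delta = 0.3259


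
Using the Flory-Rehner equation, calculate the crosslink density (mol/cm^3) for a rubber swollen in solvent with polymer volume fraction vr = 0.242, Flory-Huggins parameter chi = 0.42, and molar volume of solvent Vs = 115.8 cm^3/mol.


ln(1 - vr) = ln(1 - 0.242) = -0.2771
Numerator = -((-0.2771) + 0.242 + 0.42 * 0.242^2) = 0.0105
Denominator = 115.8 * (0.242^(1/3) - 0.242/2) = 58.1511
nu = 0.0105 / 58.1511 = 1.8013e-04 mol/cm^3

1.8013e-04 mol/cm^3


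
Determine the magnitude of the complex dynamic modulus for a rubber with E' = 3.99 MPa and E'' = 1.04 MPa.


|E*| = sqrt(E'^2 + E''^2)
= sqrt(3.99^2 + 1.04^2)
= sqrt(15.9201 + 1.0816)
= 4.123 MPa

4.123 MPa


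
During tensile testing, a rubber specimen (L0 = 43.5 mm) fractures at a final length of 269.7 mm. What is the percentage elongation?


Elongation = (Lf - L0) / L0 * 100
= (269.7 - 43.5) / 43.5 * 100
= 226.2 / 43.5 * 100
= 520.0%

520.0%


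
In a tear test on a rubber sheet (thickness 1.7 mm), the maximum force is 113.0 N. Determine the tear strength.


Tear strength = force / thickness
= 113.0 / 1.7
= 66.47 N/mm

66.47 N/mm


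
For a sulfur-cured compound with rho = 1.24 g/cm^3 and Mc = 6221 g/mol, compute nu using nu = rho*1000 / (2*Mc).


nu = rho * 1000 / (2 * Mc)
nu = 1.24 * 1000 / (2 * 6221)
nu = 1240.0 / 12442
nu = 0.0997 mol/L

0.0997 mol/L


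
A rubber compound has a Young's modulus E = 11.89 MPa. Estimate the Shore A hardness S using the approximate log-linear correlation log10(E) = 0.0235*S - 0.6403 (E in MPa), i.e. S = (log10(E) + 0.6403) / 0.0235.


log10(E) = 0.0235*S - 0.6403  =>  S = (log10(E) + 0.6403) / 0.0235
log10(11.89) = 1.075182
S = (1.075182 + 0.6403) / 0.0235 = 1.715482 / 0.0235
S = 73.0

Shore A = 73.0


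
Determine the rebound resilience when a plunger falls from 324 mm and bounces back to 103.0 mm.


Resilience = h_rebound / h_drop * 100
= 103.0 / 324 * 100
= 31.8%

31.8%


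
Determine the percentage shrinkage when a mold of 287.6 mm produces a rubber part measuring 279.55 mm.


Shrinkage = (mold - part) / mold * 100
= (287.6 - 279.55) / 287.6 * 100
= 8.05 / 287.6 * 100
= 2.8%

2.8%


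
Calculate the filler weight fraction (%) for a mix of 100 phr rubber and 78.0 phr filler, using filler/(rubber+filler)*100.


Filler % = filler / (rubber + filler) * 100
= 78.0 / (100 + 78.0) * 100
= 78.0 / 178.0 * 100
= 43.82%

43.82%


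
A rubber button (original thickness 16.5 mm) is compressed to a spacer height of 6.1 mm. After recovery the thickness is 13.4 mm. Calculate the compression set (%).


CS = (t0 - recovered) / (t0 - ts) * 100
= (16.5 - 13.4) / (16.5 - 6.1) * 100
= 3.1 / 10.4 * 100
= 29.8%

29.8%


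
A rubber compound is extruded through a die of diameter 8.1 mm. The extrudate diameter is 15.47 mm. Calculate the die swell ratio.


Die swell ratio = D_extrudate / D_die
= 15.47 / 8.1
= 1.91

Die swell = 1.91


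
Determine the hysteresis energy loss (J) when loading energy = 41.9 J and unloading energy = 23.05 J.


Hysteresis loss = loading - unloading
= 41.9 - 23.05
= 18.85 J

18.85 J


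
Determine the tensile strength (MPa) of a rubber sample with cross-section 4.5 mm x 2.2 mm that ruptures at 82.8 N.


Area = width * thickness = 4.5 * 2.2 = 9.9 mm^2
TS = force / area = 82.8 / 9.9 = 8.36 MPa

8.36 MPa


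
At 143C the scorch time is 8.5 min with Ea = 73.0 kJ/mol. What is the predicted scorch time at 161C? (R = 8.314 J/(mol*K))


Convert temperatures: T1 = 143 + 273.15 = 416.15 K, T2 = 161 + 273.15 = 434.15 K
ts2_new = 8.5 * exp(73000 / 8.314 * (1/434.15 - 1/416.15))
1/T2 - 1/T1 = -9.9628e-05
ts2_new = 3.54 min

3.54 min


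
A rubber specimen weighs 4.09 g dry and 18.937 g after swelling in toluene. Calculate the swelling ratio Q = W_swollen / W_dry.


Q = W_swollen / W_dry
Q = 18.937 / 4.09
Q = 4.63

Q = 4.63


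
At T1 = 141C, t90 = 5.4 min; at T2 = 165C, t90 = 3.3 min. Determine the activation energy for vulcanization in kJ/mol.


T1 = 414.15 K, T2 = 438.15 K
1/T1 - 1/T2 = 1.3226e-04
ln(t1/t2) = ln(5.4/3.3) = 0.4925
Ea = 8.314 * 0.4925 / 1.3226e-04 = 30957.4200 J/mol
Ea = 30.96 kJ/mol

30.96 kJ/mol


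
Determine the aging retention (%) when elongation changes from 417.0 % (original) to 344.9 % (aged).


Retention = aged / original * 100
= 344.9 / 417.0 * 100
= 82.7%

82.7%


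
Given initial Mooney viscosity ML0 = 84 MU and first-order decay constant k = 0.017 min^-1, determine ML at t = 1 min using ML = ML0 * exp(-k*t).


ML = ML0 * exp(-k * t)
ML = 84 * exp(-0.017 * 1)
ML = 84 * 0.9831
ML = 82.58 MU

82.58 MU


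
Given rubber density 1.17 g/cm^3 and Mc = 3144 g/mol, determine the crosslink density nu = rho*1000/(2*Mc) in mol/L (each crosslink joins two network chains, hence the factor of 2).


nu = rho * 1000 / (2 * Mc)
nu = 1.17 * 1000 / (2 * 3144)
nu = 1170.0 / 6288
nu = 0.1861 mol/L

0.1861 mol/L


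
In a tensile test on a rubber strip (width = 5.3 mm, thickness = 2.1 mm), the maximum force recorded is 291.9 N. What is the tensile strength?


Area = width * thickness = 5.3 * 2.1 = 11.13 mm^2
TS = force / area = 291.9 / 11.13 = 26.23 MPa

26.23 MPa


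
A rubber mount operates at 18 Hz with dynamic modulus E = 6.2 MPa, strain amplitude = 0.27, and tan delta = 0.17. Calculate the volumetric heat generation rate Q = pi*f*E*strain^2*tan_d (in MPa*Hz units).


Q = pi * f * E * strain^2 * tan_d
= pi * 18 * 6.2 * 0.27^2 * 0.17
= pi * 18 * 6.2 * 0.0729 * 0.17
= 4.3450

Q = 4.3450


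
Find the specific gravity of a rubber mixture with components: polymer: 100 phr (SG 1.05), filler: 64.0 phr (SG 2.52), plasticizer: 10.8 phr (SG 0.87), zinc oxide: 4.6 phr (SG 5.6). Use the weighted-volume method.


Sum of weights = 179.4
Volume contributions:
  polymer: 100/1.05 = 95.2381
  filler: 64.0/2.52 = 25.3968
  plasticizer: 10.8/0.87 = 12.4138
  zinc oxide: 4.6/5.6 = 0.8214
Sum of volumes = 133.8701
SG = 179.4 / 133.8701 = 1.34

SG = 1.34


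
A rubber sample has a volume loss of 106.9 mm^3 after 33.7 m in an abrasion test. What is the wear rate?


Rate = volume_loss / distance
= 106.9 / 33.7
= 3.172 mm^3/m

3.172 mm^3/m


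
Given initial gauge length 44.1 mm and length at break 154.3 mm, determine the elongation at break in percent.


Elongation = (Lf - L0) / L0 * 100
= (154.3 - 44.1) / 44.1 * 100
= 110.2 / 44.1 * 100
= 249.9%

249.9%


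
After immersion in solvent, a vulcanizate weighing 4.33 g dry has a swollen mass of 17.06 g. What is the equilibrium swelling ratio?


Q = W_swollen / W_dry
Q = 17.06 / 4.33
Q = 3.94

Q = 3.94


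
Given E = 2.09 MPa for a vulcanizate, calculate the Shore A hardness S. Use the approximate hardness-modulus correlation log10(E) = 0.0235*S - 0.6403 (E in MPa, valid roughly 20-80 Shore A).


log10(E) = 0.0235*S - 0.6403  =>  S = (log10(E) + 0.6403) / 0.0235
log10(2.09) = 0.320146
S = (0.320146 + 0.6403) / 0.0235 = 0.960446 / 0.0235
S = 40.9

Shore A = 40.9


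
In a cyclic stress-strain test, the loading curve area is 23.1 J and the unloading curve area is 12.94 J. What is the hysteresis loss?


Hysteresis loss = loading - unloading
= 23.1 - 12.94
= 10.16 J

10.16 J


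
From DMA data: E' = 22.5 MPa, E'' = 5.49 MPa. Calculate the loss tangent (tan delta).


tan delta = E'' / E'
= 5.49 / 22.5
= 0.244

tan delta = 0.244


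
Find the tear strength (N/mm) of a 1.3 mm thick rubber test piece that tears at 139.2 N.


Tear strength = force / thickness
= 139.2 / 1.3
= 107.08 N/mm

107.08 N/mm


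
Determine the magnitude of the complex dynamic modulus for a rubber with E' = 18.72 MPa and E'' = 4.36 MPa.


|E*| = sqrt(E'^2 + E''^2)
= sqrt(18.72^2 + 4.36^2)
= sqrt(350.4384 + 19.0096)
= 19.221 MPa

19.221 MPa


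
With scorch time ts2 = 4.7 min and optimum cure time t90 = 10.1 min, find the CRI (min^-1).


CRI = 100 / (t90 - ts2)
= 100 / (10.1 - 4.7)
= 100 / 5.4
= 18.52 min^-1

18.52 min^-1


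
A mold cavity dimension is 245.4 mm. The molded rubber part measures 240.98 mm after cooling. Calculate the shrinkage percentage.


Shrinkage = (mold - part) / mold * 100
= (245.4 - 240.98) / 245.4 * 100
= 4.42 / 245.4 * 100
= 1.8%

1.8%


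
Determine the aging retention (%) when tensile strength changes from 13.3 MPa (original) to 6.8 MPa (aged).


Retention = aged / original * 100
= 6.8 / 13.3 * 100
= 51.1%

51.1%


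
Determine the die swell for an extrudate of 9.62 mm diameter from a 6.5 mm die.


Die swell ratio = D_extrudate / D_die
= 9.62 / 6.5
= 1.48

Die swell = 1.48


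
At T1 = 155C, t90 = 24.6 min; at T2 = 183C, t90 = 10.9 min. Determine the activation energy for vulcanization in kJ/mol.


T1 = 428.15 K, T2 = 456.15 K
1/T1 - 1/T2 = 1.4337e-04
ln(t1/t2) = ln(24.6/10.9) = 0.8140
Ea = 8.314 * 0.8140 / 1.4337e-04 = 47203.1846 J/mol
Ea = 47.2 kJ/mol

47.2 kJ/mol


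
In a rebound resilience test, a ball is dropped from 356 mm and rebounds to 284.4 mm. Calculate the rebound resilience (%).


Resilience = h_rebound / h_drop * 100
= 284.4 / 356 * 100
= 79.9%

79.9%


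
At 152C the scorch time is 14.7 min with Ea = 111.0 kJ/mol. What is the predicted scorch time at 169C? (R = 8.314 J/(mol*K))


Convert temperatures: T1 = 152 + 273.15 = 425.15 K, T2 = 169 + 273.15 = 442.15 K
ts2_new = 14.7 * exp(111000 / 8.314 * (1/442.15 - 1/425.15))
1/T2 - 1/T1 = -9.0435e-05
ts2_new = 4.39 min

4.39 min


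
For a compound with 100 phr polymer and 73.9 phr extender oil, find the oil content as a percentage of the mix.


Oil % = oil / (100 + oil) * 100
= 73.9 / (100 + 73.9) * 100
= 73.9 / 173.9 * 100
= 42.5%

42.5%


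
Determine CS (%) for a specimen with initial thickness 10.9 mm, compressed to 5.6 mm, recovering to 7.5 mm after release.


CS = (t0 - recovered) / (t0 - ts) * 100
= (10.9 - 7.5) / (10.9 - 5.6) * 100
= 3.4 / 5.3 * 100
= 64.2%

64.2%


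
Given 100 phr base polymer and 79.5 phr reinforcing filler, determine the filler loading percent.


Filler % = filler / (rubber + filler) * 100
= 79.5 / (100 + 79.5) * 100
= 79.5 / 179.5 * 100
= 44.29%

44.29%


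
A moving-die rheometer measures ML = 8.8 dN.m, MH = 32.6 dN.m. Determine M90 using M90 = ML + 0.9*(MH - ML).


M90 = ML + 0.9 * (MH - ML)
M90 = 8.8 + 0.9 * (32.6 - 8.8)
M90 = 8.8 + 0.9 * 23.8
M90 = 30.22 dN.m

30.22 dN.m


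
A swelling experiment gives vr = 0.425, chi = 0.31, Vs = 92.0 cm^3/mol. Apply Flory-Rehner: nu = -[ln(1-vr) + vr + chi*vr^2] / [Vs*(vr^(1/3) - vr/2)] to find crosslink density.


ln(1 - vr) = ln(1 - 0.425) = -0.5534
Numerator = -((-0.5534) + 0.425 + 0.31 * 0.425^2) = 0.0724
Denominator = 92.0 * (0.425^(1/3) - 0.425/2) = 49.6200
nu = 0.0724 / 49.6200 = 0.0015 mol/cm^3

0.0015 mol/cm^3


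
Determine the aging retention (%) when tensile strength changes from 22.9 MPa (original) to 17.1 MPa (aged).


Retention = aged / original * 100
= 17.1 / 22.9 * 100
= 74.7%

74.7%


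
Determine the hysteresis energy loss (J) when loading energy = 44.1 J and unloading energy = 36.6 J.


Hysteresis loss = loading - unloading
= 44.1 - 36.6
= 7.5 J

7.5 J


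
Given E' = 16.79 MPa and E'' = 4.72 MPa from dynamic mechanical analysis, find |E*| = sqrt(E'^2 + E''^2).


|E*| = sqrt(E'^2 + E''^2)
= sqrt(16.79^2 + 4.72^2)
= sqrt(281.9041 + 22.2784)
= 17.441 MPa

17.441 MPa


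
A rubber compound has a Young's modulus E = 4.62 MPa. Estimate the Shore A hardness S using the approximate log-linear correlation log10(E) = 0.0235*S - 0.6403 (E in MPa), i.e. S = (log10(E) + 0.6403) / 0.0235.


log10(E) = 0.0235*S - 0.6403  =>  S = (log10(E) + 0.6403) / 0.0235
log10(4.62) = 0.664642
S = (0.664642 + 0.6403) / 0.0235 = 1.304942 / 0.0235
S = 55.5

Shore A = 55.5


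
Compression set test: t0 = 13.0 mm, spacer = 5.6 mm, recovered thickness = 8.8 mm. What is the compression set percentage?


CS = (t0 - recovered) / (t0 - ts) * 100
= (13.0 - 8.8) / (13.0 - 5.6) * 100
= 4.2 / 7.4 * 100
= 56.8%

56.8%


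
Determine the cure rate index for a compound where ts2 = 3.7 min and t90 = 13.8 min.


CRI = 100 / (t90 - ts2)
= 100 / (13.8 - 3.7)
= 100 / 10.1
= 9.9 min^-1

9.9 min^-1


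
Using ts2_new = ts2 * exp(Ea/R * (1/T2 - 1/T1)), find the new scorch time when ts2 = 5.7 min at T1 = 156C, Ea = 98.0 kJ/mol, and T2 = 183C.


Convert temperatures: T1 = 156 + 273.15 = 429.15 K, T2 = 183 + 273.15 = 456.15 K
ts2_new = 5.7 * exp(98000 / 8.314 * (1/456.15 - 1/429.15))
1/T2 - 1/T1 = -1.3793e-04
ts2_new = 1.12 min

1.12 min


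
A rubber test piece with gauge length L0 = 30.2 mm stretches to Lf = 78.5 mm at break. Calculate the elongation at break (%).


Elongation = (Lf - L0) / L0 * 100
= (78.5 - 30.2) / 30.2 * 100
= 48.3 / 30.2 * 100
= 159.9%

159.9%


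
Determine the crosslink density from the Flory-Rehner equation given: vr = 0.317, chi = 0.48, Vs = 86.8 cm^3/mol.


ln(1 - vr) = ln(1 - 0.317) = -0.3813
Numerator = -((-0.3813) + 0.317 + 0.48 * 0.317^2) = 0.0160
Denominator = 86.8 * (0.317^(1/3) - 0.317/2) = 45.4264
nu = 0.0160 / 45.4264 = 3.5278e-04 mol/cm^3

3.5278e-04 mol/cm^3


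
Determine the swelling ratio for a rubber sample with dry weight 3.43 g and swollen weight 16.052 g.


Q = W_swollen / W_dry
Q = 16.052 / 3.43
Q = 4.68

Q = 4.68


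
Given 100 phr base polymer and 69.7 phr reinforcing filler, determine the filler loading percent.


Filler % = filler / (rubber + filler) * 100
= 69.7 / (100 + 69.7) * 100
= 69.7 / 169.7 * 100
= 41.07%

41.07%


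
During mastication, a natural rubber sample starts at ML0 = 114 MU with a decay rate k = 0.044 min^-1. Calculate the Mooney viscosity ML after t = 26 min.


ML = ML0 * exp(-k * t)
ML = 114 * exp(-0.044 * 26)
ML = 114 * 0.3185
ML = 36.31 MU

36.31 MU


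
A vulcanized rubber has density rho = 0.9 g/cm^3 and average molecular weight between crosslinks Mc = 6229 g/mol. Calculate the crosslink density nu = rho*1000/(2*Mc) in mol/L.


nu = rho * 1000 / (2 * Mc)
nu = 0.9 * 1000 / (2 * 6229)
nu = 900.0 / 12458
nu = 0.0722 mol/L

0.0722 mol/L


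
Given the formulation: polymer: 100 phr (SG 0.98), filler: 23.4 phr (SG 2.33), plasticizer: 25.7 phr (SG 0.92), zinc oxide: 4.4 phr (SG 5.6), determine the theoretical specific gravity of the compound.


Sum of weights = 153.5
Volume contributions:
  polymer: 100/0.98 = 102.0408
  filler: 23.4/2.33 = 10.0429
  plasticizer: 25.7/0.92 = 27.9348
  zinc oxide: 4.4/5.6 = 0.7857
Sum of volumes = 140.8042
SG = 153.5 / 140.8042 = 1.09

SG = 1.09


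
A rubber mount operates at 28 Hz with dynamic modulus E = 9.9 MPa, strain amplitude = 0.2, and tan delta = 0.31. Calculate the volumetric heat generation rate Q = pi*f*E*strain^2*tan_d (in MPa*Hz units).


Q = pi * f * E * strain^2 * tan_d
= pi * 28 * 9.9 * 0.2^2 * 0.31
= pi * 28 * 9.9 * 0.0400 * 0.31
= 10.7985

Q = 10.7985


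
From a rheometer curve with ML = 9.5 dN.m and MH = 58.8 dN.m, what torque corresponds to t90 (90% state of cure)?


M90 = ML + 0.9 * (MH - ML)
M90 = 9.5 + 0.9 * (58.8 - 9.5)
M90 = 9.5 + 0.9 * 49.3
M90 = 53.87 dN.m

53.87 dN.m


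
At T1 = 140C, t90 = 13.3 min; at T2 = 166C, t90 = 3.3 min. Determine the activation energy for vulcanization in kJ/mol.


T1 = 413.15 K, T2 = 439.15 K
1/T1 - 1/T2 = 1.4330e-04
ln(t1/t2) = ln(13.3/3.3) = 1.3938
Ea = 8.314 * 1.3938 / 1.4330e-04 = 80866.8876 J/mol
Ea = 80.87 kJ/mol

80.87 kJ/mol


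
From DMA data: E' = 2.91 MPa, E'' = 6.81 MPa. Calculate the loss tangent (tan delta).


tan delta = E'' / E'
= 6.81 / 2.91
= 2.3402

tan delta = 2.3402


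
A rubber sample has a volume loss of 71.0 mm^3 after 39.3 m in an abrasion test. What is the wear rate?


Rate = volume_loss / distance
= 71.0 / 39.3
= 1.807 mm^3/m

1.807 mm^3/m


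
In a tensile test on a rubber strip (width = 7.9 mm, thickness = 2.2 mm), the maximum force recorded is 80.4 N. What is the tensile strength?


Area = width * thickness = 7.9 * 2.2 = 17.38 mm^2
TS = force / area = 80.4 / 17.38 = 4.63 MPa

4.63 MPa


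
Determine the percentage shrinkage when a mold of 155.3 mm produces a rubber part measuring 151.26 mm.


Shrinkage = (mold - part) / mold * 100
= (155.3 - 151.26) / 155.3 * 100
= 4.04 / 155.3 * 100
= 2.6%

2.6%


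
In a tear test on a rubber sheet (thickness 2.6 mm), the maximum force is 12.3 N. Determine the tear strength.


Tear strength = force / thickness
= 12.3 / 2.6
= 4.73 N/mm

4.73 N/mm


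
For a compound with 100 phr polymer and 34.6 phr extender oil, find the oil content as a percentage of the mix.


Oil % = oil / (100 + oil) * 100
= 34.6 / (100 + 34.6) * 100
= 34.6 / 134.6 * 100
= 25.71%

25.71%


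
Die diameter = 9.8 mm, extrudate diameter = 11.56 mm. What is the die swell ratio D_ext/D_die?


Die swell ratio = D_extrudate / D_die
= 11.56 / 9.8
= 1.18

Die swell = 1.18


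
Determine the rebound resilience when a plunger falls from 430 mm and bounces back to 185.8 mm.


Resilience = h_rebound / h_drop * 100
= 185.8 / 430 * 100
= 43.2%

43.2%


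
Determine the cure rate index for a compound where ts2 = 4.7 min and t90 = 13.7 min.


CRI = 100 / (t90 - ts2)
= 100 / (13.7 - 4.7)
= 100 / 9.0
= 11.11 min^-1

11.11 min^-1


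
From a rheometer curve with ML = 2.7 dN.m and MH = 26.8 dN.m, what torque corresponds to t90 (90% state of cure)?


M90 = ML + 0.9 * (MH - ML)
M90 = 2.7 + 0.9 * (26.8 - 2.7)
M90 = 2.7 + 0.9 * 24.1
M90 = 24.39 dN.m

24.39 dN.m


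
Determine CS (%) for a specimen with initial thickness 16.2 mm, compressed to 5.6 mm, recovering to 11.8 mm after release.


CS = (t0 - recovered) / (t0 - ts) * 100
= (16.2 - 11.8) / (16.2 - 5.6) * 100
= 4.4 / 10.6 * 100
= 41.5%

41.5%


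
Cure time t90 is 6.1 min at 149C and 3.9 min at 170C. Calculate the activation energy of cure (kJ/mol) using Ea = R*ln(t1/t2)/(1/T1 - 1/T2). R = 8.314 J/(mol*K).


T1 = 422.15 K, T2 = 443.15 K
1/T1 - 1/T2 = 1.1225e-04
ln(t1/t2) = ln(6.1/3.9) = 0.4473
Ea = 8.314 * 0.4473 / 1.1225e-04 = 33129.8167 J/mol
Ea = 33.13 kJ/mol

33.13 kJ/mol


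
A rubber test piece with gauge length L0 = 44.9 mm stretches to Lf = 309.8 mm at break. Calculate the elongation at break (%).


Elongation = (Lf - L0) / L0 * 100
= (309.8 - 44.9) / 44.9 * 100
= 264.9 / 44.9 * 100
= 590.0%

590.0%


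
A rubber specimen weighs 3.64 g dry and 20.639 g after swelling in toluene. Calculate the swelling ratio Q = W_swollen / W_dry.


Q = W_swollen / W_dry
Q = 20.639 / 3.64
Q = 5.67

Q = 5.67


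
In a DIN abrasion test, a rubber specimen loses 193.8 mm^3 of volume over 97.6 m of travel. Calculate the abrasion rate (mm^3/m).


Rate = volume_loss / distance
= 193.8 / 97.6
= 1.986 mm^3/m

1.986 mm^3/m


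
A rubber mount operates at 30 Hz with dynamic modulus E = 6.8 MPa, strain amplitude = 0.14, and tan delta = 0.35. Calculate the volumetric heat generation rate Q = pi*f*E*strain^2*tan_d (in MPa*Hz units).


Q = pi * f * E * strain^2 * tan_d
= pi * 30 * 6.8 * 0.14^2 * 0.35
= pi * 30 * 6.8 * 0.0196 * 0.35
= 4.3965

Q = 4.3965


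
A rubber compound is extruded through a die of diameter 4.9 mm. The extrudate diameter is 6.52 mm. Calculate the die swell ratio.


Die swell ratio = D_extrudate / D_die
= 6.52 / 4.9
= 1.331

Die swell = 1.331


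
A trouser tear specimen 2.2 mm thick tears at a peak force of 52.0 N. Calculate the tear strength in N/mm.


Tear strength = force / thickness
= 52.0 / 2.2
= 23.64 N/mm

23.64 N/mm


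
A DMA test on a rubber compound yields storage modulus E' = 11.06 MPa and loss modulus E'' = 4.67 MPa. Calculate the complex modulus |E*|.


|E*| = sqrt(E'^2 + E''^2)
= sqrt(11.06^2 + 4.67^2)
= sqrt(122.3236 + 21.8089)
= 12.006 MPa

12.006 MPa


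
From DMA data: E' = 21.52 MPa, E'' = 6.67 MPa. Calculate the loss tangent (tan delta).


tan delta = E'' / E'
= 6.67 / 21.52
= 0.3099

tan delta = 0.3099


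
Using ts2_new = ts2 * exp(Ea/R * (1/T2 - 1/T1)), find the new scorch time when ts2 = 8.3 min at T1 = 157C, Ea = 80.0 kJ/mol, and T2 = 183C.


Convert temperatures: T1 = 157 + 273.15 = 430.15 K, T2 = 183 + 273.15 = 456.15 K
ts2_new = 8.3 * exp(80000 / 8.314 * (1/456.15 - 1/430.15))
1/T2 - 1/T1 = -1.3251e-04
ts2_new = 2.32 min

2.32 min


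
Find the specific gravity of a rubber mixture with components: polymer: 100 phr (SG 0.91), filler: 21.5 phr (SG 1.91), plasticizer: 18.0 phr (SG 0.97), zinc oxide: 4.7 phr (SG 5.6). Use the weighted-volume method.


Sum of weights = 144.2
Volume contributions:
  polymer: 100/0.91 = 109.8901
  filler: 21.5/1.91 = 11.2565
  plasticizer: 18.0/0.97 = 18.5567
  zinc oxide: 4.7/5.6 = 0.8393
Sum of volumes = 140.5426
SG = 144.2 / 140.5426 = 1.026

SG = 1.026


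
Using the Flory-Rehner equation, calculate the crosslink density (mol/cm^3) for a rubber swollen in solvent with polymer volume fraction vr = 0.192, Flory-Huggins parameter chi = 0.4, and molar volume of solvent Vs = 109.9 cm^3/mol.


ln(1 - vr) = ln(1 - 0.192) = -0.2132
Numerator = -((-0.2132) + 0.192 + 0.4 * 0.192^2) = 0.0064
Denominator = 109.9 * (0.192^(1/3) - 0.192/2) = 52.8509
nu = 0.0064 / 52.8509 = 1.2200e-04 mol/cm^3

1.2200e-04 mol/cm^3
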